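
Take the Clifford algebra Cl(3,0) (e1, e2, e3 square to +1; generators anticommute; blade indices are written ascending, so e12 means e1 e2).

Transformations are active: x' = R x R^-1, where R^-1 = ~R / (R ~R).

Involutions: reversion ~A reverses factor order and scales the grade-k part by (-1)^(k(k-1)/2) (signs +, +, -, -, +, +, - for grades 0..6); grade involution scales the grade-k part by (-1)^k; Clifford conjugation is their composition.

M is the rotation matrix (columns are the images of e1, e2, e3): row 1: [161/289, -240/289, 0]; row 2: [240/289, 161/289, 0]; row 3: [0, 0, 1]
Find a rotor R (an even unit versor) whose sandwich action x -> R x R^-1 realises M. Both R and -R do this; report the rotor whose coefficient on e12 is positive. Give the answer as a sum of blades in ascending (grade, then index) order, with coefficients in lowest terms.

Method: write R = a + b12*e12 + b13*e13 + b23*e23 with a^2 + b12^2 + b13^2 + b23^2 = 1 (so R^-1 = ~R). Expanding the columns R e_j ~R gives tr M = 4a^2 - 1 and, from the antisymmetric part, M21 - M12 = -4a*b12, M13 - M31 = 4a*b13, M32 - M23 = -4a*b23.
Here tr M = 611/289, so a^2 = (1 + tr M)/4 = 225/289 and a = ±15/17. Taking a = 15/17: M21 - M12 = 480/289, M13 - M31 = 0, M32 - M23 = 0, giving b12 = -8/17, b13 = 0, b23 = 0, i.e. R = 15/17 - 8/17*e12.
Its e12 coefficient is negative, so report the other preimage -R.
Answer: -15/17 + 8/17*e12. Uniqueness: Spin(3) -> SO(3) maps R and -R to the same rotation of trace 611/289; fixing the sign of the e12 coefficient removes the ambiguity.


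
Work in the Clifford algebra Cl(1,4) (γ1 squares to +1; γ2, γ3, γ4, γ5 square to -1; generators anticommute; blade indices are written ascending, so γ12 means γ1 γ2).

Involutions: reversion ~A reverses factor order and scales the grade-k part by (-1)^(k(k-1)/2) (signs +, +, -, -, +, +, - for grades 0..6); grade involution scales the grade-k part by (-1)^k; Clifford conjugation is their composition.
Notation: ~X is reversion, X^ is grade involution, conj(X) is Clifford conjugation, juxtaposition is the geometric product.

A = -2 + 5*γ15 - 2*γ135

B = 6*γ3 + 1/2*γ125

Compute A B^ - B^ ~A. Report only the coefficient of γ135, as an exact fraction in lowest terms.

first term: 5/2*γ2 + 12*γ3 + 12*γ15 - γ23 + γ125 + 30*γ135
second term: -5/2*γ2 + 12*γ3 - 12*γ15 - γ23 + γ125 - 30*γ135
Answer: 60


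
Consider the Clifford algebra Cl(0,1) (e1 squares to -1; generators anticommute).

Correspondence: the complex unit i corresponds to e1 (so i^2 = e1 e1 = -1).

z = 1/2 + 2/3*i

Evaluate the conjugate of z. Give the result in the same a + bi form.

In blades: z = 1/2 + 2/3*e1.
Conjugation here is Clifford conjugation: the scalar is fixed and the grade-1 and grade-2 blades all flip sign, giving 1/2 - 2/3*e1; translating back:
Answer: 1/2 - 2/3*i


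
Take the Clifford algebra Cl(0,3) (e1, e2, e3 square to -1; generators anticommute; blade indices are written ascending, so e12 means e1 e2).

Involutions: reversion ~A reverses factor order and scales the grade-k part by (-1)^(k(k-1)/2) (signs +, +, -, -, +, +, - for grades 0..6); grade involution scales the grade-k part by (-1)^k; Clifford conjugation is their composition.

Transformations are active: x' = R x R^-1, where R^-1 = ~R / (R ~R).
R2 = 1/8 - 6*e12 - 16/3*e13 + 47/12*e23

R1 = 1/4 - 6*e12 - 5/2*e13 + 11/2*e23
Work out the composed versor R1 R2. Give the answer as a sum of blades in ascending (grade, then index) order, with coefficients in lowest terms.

Distribute over the terms of R1 (each basis-blade product reordered to ascending indices, repeated generators contracted through their squares):
(1/4) R2 = 1/32 - 3/2*e12 - 4/3*e13 + 47/48*e23
(-6*e12) R2 = -36 - 3/4*e12 + 47/2*e13 + 32*e23
(-5/2*e13) R2 = -40/3 - 235/24*e12 - 5/16*e13 - 15*e23
(11/2*e23) R2 = -517/24 + 88/3*e12 - 33*e13 + 11/16*e23
Summing the partial products and collecting blades:
Answer: -2267/32 + 415/24*e12 - 535/48*e13 + 56/3*e23


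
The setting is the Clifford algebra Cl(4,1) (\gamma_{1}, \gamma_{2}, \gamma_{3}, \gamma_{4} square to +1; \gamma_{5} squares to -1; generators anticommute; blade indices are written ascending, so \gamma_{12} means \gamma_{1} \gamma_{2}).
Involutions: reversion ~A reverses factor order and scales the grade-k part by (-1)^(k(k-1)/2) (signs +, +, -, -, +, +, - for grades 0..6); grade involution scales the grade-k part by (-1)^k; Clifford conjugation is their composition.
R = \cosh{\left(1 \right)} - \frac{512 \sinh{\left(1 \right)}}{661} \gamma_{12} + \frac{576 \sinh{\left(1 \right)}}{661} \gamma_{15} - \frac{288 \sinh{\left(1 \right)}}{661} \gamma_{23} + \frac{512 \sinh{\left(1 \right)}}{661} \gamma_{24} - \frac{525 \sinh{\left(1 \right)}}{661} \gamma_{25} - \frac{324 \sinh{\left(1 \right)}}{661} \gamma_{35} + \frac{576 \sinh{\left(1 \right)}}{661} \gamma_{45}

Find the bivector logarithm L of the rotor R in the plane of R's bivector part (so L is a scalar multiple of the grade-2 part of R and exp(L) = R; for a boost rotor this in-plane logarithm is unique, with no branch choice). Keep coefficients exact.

The scalar part of R is \cosh{\left(1 \right)}, so cosh pins the rapidity up to sign — the sign comes from the bivector part; dividing that part by sinh of the rapidity yields the plane, and the in-plane L = rapidity * plane is unique because the two sign choices cancel.
Concretely: cosh(rapidity) = \cosh{\left(1 \right)} gives rapidity = ±1, and since rapidity/sinh(rapidity) is even the sign is immaterial: L = (rapidity/sinh(rapidity)) * <R>_2 = (\frac{1}{\sinh{\left(1 \right)}}) * <R>_2.
Answer: - \frac{512}{661} \gamma_{12} + \frac{576}{661} \gamma_{15} - \frac{288}{661} \gamma_{23} + \frac{512}{661} \gamma_{24} - \frac{525}{661} \gamma_{25} - \frac{324}{661} \gamma_{35} + \frac{576}{661} \gamma_{45}


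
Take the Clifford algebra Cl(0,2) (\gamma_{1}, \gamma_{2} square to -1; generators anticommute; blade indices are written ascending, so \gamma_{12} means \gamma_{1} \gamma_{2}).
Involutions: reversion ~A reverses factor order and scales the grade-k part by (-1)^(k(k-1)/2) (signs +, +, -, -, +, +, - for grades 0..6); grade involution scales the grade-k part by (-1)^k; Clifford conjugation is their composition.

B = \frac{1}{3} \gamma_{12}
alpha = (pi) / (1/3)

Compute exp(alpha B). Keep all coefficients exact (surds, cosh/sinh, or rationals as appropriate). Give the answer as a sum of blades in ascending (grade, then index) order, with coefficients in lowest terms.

B^2 = (\frac{1}{3})^2*(\gamma_{12})^2 = \frac{1}{9}*(-1) = -\frac{1}{9} (a basis 2-blade squares to minus the product of its generators' squares).
B^2 = -\frac{1}{9} — a negative square means the series sums to a rotation: l = \frac{1}{3}, alpha*l = \pi, so exp(alpha B) = cos(\pi) + (sin(\pi)/(\frac{1}{3}))*B = -1 + (0)*B.
Answer: -1


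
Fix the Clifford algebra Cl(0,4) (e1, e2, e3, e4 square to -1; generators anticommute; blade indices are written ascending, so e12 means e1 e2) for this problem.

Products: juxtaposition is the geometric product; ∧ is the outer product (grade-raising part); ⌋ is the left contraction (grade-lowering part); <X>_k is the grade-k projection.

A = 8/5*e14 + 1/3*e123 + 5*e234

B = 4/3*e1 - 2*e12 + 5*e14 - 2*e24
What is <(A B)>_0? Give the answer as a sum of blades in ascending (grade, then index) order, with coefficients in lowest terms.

step 1: -8 - 28/3*e3 + 32/15*e4 - 16/5*e12 - 4/9*e23 + 16/5*e24 + 25*e123 - 32/3*e134 - 5/3*e234 - 20/3*e1234
step 2: -8
Answer: -8


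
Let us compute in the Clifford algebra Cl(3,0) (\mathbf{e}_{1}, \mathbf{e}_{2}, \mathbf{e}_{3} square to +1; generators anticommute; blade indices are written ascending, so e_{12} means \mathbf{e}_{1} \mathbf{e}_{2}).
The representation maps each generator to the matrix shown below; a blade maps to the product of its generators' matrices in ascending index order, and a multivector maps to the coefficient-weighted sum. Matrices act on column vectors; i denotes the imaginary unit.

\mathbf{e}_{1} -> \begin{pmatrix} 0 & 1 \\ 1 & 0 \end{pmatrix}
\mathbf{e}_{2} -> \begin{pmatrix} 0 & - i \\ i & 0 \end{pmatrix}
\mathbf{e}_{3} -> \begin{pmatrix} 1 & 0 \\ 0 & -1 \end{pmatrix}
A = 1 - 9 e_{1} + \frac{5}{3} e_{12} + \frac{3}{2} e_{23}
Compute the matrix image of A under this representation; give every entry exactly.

Bivector images (products of the table entries): rho(e_{12}) = rho(\mathbf{e}_{1})rho(\mathbf{e}_{2}) = \begin{pmatrix} i & 0 \\ 0 & - i \end{pmatrix}; rho(e_{23}) = rho(\mathbf{e}_{2})rho(\mathbf{e}_{3}) = \begin{pmatrix} 0 & i \\ i & 0 \end{pmatrix}.
M = (1)*1 + (-9)*rho(e_{1}) + (\frac{5}{3})*rho(e_{12}) + (\frac{3}{2})*rho(e_{23}), summed entrywise (1 is the identity matrix):
Answer: \begin{pmatrix} 1 + \frac{5 i}{3} & -9 + \frac{3 i}{2} \\ -9 + \frac{3 i}{2} & 1 - \frac{5 i}{3} \end{pmatrix}


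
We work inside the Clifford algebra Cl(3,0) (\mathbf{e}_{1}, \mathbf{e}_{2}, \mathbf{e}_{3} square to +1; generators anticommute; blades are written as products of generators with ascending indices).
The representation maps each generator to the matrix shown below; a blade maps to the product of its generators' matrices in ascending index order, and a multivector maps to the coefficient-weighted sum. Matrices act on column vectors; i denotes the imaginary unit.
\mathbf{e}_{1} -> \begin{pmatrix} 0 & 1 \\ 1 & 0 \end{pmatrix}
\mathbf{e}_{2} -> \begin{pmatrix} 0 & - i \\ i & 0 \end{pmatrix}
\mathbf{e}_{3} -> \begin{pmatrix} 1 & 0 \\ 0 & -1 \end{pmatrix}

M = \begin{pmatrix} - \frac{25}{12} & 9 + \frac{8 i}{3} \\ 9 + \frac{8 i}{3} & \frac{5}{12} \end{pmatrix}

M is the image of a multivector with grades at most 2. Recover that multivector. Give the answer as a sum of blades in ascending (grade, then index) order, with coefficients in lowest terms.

Method: 1, rho(e_{1}), rho(e_{2}), rho(e_{3}) form a trace-orthogonal basis of the 2x2 complex matrices (tr(X Y) = 2 if X = Y, else 0), so M = m0*1 + m1*rho(e_{1}) + m2*rho(e_{2}) + m3*rho(e_{3}) with m0 = tr(M)/2 = - \frac{5}{6}, m1 = tr(M rho(e_{1}))/2 = 9 + \frac{8 i}{3}, m2 = tr(M rho(e_{2}))/2 = 0, m3 = tr(M rho(e_{3}))/2 = - \frac{5}{4}.
Multiplying table entries, the bivector images are rho(e_{1} e_{2}) = i*rho(e_{3}), rho(e_{1} e_{3}) = -i*rho(e_{2}), rho(e_{2} e_{3}) = i*rho(e_{1}); with real blade coefficients the real parts of m0..m3 are the coefficients of 1, e_{1}, e_{2}, e_{3} and the imaginary parts give the bivectors (e_{2} e_{3}: Im m1, e_{1} e_{3}: -Im m2, e_{1} e_{2}: Im m3).
Answer: -\frac{5}{6} + 9 e_{1} - \frac{5}{4} e_{3} + \frac{8}{3} e_{2} e_{3}


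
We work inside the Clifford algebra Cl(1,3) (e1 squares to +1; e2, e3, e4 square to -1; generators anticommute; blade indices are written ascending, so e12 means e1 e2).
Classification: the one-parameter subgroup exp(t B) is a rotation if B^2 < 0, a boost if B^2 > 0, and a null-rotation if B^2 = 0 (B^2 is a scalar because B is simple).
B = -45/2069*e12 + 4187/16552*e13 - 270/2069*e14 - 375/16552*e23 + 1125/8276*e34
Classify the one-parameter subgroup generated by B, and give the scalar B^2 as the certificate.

B^2 term by term: the squares give (-45/2069)^2*(e12)^2 + (4187/16552)^2*(e13)^2 + (-270/2069)^2*(e14)^2 + (-375/16552)^2*(e23)^2 + (1125/8276)^2*(e34)^2 = 2025/4280761*(+1) + 17530969/273968704*(+1) + 72900/4280761*(+1) + 140625/273968704*(-1) + 1265625/68492176*(-1) = 1/16 (each basis 2-blade squares to minus the product of its generators' squares); cross terms between blades sharing an index anticommute and cancel; the commuting (index-disjoint) pairs give grade-4 terms 2*c*c'*(blade product), which cancel blade by blade — e1234: -50625/8561522 + 50625/8561522 = 0 — confirming B is simple. So B^2 = 1/16.
Answer: boost, certificate B^2 = 1/16. One invariant decides it: the square 1/16 survives every conjugation, and its sign is exactly the classification.


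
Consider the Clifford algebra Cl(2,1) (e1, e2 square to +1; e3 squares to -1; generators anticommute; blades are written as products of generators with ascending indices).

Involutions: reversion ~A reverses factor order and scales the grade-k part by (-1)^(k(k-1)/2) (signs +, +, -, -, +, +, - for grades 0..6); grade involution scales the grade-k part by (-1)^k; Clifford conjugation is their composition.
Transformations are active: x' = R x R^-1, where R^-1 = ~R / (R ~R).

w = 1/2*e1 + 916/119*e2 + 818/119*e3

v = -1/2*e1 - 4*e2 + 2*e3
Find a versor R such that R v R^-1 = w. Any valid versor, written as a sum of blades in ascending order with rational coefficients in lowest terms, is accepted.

A norm check does it: q(v) = q(w) = 49/4, hence R = v + w = 440/119*e2 + 1056/119*e3 realises the map — parallel part kept, (v - w)/2 negated, v carried to w.
Answer: 440/119*e2 + 1056/119*e3


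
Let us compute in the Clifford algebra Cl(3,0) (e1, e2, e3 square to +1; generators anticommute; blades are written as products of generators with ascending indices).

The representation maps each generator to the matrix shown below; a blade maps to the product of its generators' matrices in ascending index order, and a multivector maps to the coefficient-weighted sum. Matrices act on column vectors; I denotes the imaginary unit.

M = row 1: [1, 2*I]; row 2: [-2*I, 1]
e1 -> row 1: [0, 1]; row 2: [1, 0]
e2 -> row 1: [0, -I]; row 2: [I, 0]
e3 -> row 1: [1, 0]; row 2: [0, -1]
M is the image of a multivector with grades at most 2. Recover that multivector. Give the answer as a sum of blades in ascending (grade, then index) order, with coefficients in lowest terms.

Method: 1, rho(e1), rho(e2), rho(e3) form a trace-orthogonal basis of the 2x2 complex matrices (tr(X Y) = 2 if X = Y, else 0), so M = m0*1 + m1*rho(e1) + m2*rho(e2) + m3*rho(e3) with m0 = tr(M)/2 = 1, m1 = tr(M rho(e1))/2 = 0, m2 = tr(M rho(e2))/2 = -2, m3 = tr(M rho(e3))/2 = 0.
Multiplying table entries, the bivector images are rho(e1 e2) = I*rho(e3), rho(e1 e3) = -I*rho(e2), rho(e2 e3) = I*rho(e1); with real blade coefficients the real parts of m0..m3 are the coefficients of 1, e1, e2, e3 and the imaginary parts give the bivectors (e2 e3: Im m1, e1 e3: -Im m2, e1 e2: Im m3).
Answer: 1 - 2*e2


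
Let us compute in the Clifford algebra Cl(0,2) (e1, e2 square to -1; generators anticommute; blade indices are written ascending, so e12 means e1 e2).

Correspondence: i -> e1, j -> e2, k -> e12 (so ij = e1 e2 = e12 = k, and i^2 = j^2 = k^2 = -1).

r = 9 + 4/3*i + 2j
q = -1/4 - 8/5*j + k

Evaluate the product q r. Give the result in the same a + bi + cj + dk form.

In blades: q = -1/4 - 8/5*e2 + e12, r = 9 + 4/3*e1 + 2*e2.
Distribute q over r term by term (generator squares from the signature, products reordered to ascending indices): (-1/4)*r = -9/4 - 1/3*e1 - 1/2*e2; (-8/5*e2)*r = 16/5 - 72/5*e2 + 32/15*e12; (e12)*r = -2*e1 + 4/3*e2 + 9*e12.
Sum: 19/20 - 7/3*e1 - 407/30*e2 + 167/15*e12; translating back through the correspondence:
Answer: 19/20 - 7/3*i - 407/30*j + 167/15*k


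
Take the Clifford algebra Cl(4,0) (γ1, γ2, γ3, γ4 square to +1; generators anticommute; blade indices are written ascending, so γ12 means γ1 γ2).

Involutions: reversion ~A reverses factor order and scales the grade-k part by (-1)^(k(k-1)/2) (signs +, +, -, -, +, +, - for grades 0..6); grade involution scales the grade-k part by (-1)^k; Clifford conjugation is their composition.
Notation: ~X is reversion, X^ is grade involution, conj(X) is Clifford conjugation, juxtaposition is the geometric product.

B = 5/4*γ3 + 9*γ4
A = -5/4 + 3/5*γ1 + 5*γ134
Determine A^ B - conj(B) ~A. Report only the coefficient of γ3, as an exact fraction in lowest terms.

first term: -25/16*γ3 - 45/4*γ4 - 183/4*γ13 + 17/20*γ14
second term: 25/16*γ3 + 45/4*γ4 + 183/4*γ13 - 17/20*γ14
Answer: -25/8


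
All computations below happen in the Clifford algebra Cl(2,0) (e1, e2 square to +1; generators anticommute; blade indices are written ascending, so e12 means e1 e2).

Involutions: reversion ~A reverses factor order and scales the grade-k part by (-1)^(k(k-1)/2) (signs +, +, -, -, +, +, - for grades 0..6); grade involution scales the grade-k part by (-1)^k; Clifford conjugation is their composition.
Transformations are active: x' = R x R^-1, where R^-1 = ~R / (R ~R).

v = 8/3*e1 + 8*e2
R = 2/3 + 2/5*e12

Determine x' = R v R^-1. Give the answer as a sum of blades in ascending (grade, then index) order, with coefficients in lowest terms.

~R = 2/3 - 2/5*e12, and R ~R = 136/225, so R^-1 = ~R / (136/225).
R v = 224/45*e1 + 64/15*e2
Answer: 424/51*e1 + 24/17*e2


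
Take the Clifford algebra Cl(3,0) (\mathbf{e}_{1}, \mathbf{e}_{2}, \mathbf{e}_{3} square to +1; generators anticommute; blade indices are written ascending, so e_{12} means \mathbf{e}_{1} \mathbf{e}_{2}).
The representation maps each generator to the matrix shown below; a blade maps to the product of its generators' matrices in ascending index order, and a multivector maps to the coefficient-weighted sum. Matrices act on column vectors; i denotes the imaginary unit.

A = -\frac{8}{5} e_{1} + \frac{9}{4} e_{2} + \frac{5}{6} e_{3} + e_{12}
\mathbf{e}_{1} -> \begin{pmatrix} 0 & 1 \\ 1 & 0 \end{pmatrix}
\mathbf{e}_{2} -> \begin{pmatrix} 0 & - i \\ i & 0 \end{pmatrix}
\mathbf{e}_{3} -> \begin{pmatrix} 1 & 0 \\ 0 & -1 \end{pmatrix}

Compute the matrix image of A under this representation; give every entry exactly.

Bivector images (products of the table entries): rho(e_{12}) = rho(\mathbf{e}_{1})rho(\mathbf{e}_{2}) = \begin{pmatrix} i & 0 \\ 0 & - i \end{pmatrix}.
M = (-\frac{8}{5})*rho(e_{1}) + (\frac{9}{4})*rho(e_{2}) + (\frac{5}{6})*rho(e_{3}) + (1)*rho(e_{12}), summed entrywise:
Answer: \begin{pmatrix} \frac{5}{6} + i & - \frac{8}{5} - \frac{9 i}{4} \\ - \frac{8}{5} + \frac{9 i}{4} & - \frac{5}{6} - i \end{pmatrix}


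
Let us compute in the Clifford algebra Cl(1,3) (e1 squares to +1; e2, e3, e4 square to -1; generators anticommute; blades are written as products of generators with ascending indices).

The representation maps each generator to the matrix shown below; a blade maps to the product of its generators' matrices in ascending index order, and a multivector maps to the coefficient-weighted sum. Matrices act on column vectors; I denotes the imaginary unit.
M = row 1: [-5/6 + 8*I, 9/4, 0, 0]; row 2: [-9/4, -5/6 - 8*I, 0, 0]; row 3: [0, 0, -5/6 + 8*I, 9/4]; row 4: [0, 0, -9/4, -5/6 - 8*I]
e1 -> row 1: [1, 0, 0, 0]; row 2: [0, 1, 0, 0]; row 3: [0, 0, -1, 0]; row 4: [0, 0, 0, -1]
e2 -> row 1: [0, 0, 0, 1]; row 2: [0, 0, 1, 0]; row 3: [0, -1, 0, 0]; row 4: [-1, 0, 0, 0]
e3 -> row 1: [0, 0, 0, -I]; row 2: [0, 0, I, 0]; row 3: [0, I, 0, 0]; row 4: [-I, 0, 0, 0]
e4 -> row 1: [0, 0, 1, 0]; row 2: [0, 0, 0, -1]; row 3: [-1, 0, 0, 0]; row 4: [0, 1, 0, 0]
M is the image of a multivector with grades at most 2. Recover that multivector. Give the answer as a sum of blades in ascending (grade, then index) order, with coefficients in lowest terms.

Method: the blade images are trace-orthogonal — tr(rho(e_A) rho(e_B)^-1) = 4 if A = B and 0 otherwise — and rho(e_A)^-1 = (e_A)^2 * rho(e_A) with (e_A)^2 = +1 or -1, so the coefficient of e_A in the preimage is (e_A)^2 * tr(M rho(e_A))/4.
Nonzero projections over blades of grade <= 2: 1: (1)^2 = +1, tr(M 1) = -10/3, coefficient -5/6; e2 e3: (e2 e3)^2 = -1, tr(M rho(e2 e3)) = 32, coefficient -8; e2 e4: (e2 e4)^2 = -1, tr(M rho(e2 e4)) = -9, coefficient 9/4. Every other blade of grade <= 2 projects to 0.
Answer: -5/6 - 8*e2 e3 + 9/4*e2 e4


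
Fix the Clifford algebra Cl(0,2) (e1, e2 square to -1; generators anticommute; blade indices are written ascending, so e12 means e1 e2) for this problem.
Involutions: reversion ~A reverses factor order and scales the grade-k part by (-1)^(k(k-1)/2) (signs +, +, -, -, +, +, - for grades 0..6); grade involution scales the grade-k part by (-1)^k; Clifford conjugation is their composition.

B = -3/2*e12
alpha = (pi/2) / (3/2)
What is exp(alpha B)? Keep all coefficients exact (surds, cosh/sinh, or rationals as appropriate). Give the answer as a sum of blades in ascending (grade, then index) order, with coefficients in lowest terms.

B^2 = (-3/2)^2*(e12)^2 = 9/4*(-1) = -9/4 (a basis 2-blade squares to minus the product of its generators' squares).
B^2 = -9/4 — the negative square puts this in the circular regime; l = 3/2, alpha*l = pi/2, so exp(alpha B) = cos(pi/2) + (sin(pi/2)/(3/2))*B = 0 + (2/3)*B.
Answer: -e12


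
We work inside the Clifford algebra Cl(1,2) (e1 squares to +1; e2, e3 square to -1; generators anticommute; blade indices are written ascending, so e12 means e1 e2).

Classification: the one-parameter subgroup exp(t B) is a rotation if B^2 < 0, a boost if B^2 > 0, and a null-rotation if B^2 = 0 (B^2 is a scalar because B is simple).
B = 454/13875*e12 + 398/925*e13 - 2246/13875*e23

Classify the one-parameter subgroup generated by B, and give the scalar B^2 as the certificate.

B^2 term by term: the squares give (454/13875)^2*(e12)^2 + (398/925)^2*(e13)^2 + (-2246/13875)^2*(e23)^2 = 206116/192515625*(+1) + 158404/855625*(+1) + 5044516/192515625*(-1) = 4/25 (each basis 2-blade squares to minus the product of its generators' squares); cross terms between blades sharing an index anticommute and cancel. So B^2 = 4/25.
Answer: boost, certificate B^2 = 4/25. Key observation: B^2 = 4/25 is a conjugation invariant, so its sign decides the class regardless of the surface form of B.


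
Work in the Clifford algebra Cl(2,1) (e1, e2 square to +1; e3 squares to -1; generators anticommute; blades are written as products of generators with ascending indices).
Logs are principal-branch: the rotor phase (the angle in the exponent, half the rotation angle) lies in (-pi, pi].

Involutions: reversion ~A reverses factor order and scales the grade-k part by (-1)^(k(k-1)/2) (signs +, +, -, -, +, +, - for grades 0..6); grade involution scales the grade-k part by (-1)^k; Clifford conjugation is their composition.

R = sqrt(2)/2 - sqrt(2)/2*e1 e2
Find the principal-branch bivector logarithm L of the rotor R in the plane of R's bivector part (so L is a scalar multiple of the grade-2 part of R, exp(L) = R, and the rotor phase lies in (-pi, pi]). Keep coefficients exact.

The scalar part of R is sqrt(2)/2, so the principal-branch rotor phase is pinned; divide the bivector part by its sine to get the unit plane — L is the phase times that plane.
Concretely: cos(phase) = sqrt(2)/2 gives phase = ±pi/4, and since phase/sin(phase) is even the sign is immaterial: L = (phase/sin(phase)) * <R>_2 = (sqrt(2)*pi/4) * <R>_2.
Answer: -pi/4*e1 e2


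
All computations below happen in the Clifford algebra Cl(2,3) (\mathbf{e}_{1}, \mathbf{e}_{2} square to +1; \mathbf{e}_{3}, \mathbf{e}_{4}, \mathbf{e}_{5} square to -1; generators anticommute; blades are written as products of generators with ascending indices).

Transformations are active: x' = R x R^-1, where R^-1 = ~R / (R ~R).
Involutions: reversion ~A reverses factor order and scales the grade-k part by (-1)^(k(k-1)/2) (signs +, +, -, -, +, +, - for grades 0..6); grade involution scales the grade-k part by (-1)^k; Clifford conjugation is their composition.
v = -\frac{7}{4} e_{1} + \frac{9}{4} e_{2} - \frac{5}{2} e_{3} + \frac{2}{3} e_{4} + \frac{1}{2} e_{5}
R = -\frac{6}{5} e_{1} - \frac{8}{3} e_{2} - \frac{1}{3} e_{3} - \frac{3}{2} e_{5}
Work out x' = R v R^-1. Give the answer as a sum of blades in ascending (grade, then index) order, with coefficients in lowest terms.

~R = -\frac{6}{5} e_{1} - \frac{8}{3} e_{2} - \frac{1}{3} e_{3} - \frac{3}{2} e_{5}, and R ~R = \frac{619}{100}, so R^-1 = ~R / (\frac{619}{100}).
R v = -\frac{239}{60} - \frac{221}{30} e_{1} e_{2} + \frac{29}{12} e_{1} e_{3} - \frac{4}{5} e_{1} e_{4} - \frac{129}{40} e_{1} e_{5} + \frac{89}{12} e_{2} e_{3} - \frac{16}{9} e_{2} e_{4} + \frac{49}{24} e_{2} e_{5} - \frac{2}{9} e_{3} e_{4} - \frac{47}{12} e_{3} e_{5} + e_{4} e_{5}
Answer: \frac{8157}{2476} e_{1} + \frac{26341}{22284} e_{2} + \frac{32635}{11142} e_{3} - \frac{2}{3} e_{4} + \frac{1771}{1238} e_{5}


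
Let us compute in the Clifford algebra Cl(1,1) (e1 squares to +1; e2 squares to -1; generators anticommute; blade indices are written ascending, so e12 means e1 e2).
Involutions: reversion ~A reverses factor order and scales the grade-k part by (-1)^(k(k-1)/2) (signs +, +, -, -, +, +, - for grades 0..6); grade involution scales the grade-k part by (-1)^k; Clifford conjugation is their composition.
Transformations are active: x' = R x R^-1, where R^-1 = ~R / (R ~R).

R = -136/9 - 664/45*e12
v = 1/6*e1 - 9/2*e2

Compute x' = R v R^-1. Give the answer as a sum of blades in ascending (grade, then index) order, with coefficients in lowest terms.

~R = -136/9 + 664/45*e12, and R ~R = 7168/675, so R^-1 = ~R / (7168/675).
R v = -9304/135*e1 + 9512/135*e2
Answer: 98771/504*e1 - 98797/504*e2


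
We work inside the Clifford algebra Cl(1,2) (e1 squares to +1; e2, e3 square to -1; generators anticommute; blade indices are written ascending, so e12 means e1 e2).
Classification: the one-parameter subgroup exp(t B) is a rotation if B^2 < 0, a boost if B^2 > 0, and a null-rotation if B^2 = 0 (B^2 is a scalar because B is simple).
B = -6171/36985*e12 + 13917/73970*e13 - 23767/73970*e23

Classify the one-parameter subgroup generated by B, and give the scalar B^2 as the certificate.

B^2 term by term: the squares give (-6171/36985)^2*(e12)^2 + (13917/73970)^2*(e13)^2 + (-23767/73970)^2*(e23)^2 = 38081241/1367890225*(+1) + 193682889/5471560900*(+1) + 564870289/5471560900*(-1) = -1/25 (each basis 2-blade squares to minus the product of its generators' squares); cross terms between blades sharing an index anticommute and cancel. So B^2 = -1/25.
Answer: rotation, certificate B^2 = -1/25. One invariant decides it: the square -1/25 survives every conjugation, and its sign is exactly the classification.


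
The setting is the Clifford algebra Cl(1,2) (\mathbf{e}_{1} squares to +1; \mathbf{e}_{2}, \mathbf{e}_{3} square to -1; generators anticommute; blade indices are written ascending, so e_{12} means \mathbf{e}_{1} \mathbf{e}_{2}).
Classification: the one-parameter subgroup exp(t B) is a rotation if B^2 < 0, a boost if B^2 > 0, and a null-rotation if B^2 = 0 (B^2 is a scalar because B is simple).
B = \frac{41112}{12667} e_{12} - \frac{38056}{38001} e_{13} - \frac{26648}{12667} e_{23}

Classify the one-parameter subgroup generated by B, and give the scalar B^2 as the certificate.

B^2 term by term: the squares give (\frac{41112}{12667})^2*(e_{12})^2 + (-\frac{38056}{38001})^2*(e_{13})^2 + (-\frac{26648}{12667})^2*(e_{23})^2 = \frac{1690196544}{160452889}*(+1) + \frac{1448259136}{1444076001}*(+1) + \frac{710115904}{160452889}*(-1) = \frac{64}{9} (each basis 2-blade squares to minus the product of its generators' squares); cross terms between blades sharing an index anticommute and cancel. So B^2 = \frac{64}{9}.
Answer: boost, certificate B^2 = \frac{64}{9}. The invariant at work: B^2 = \frac{64}{9} is unchanged by conjugation, hence its sign classifies the subgroup whatever basis B is written in.


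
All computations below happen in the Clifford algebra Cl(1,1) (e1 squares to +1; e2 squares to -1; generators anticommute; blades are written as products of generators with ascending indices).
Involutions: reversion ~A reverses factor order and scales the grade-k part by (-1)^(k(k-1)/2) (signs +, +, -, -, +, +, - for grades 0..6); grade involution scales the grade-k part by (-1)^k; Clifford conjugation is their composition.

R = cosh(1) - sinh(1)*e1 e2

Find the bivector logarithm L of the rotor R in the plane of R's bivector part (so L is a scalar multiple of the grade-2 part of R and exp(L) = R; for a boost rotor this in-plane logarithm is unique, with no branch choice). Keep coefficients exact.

The scalar part of R is cosh(1), so cosh pins the rapidity up to sign — the sign comes from the bivector part; dividing that part by sinh of the rapidity yields the plane, and the in-plane L = rapidity * plane is unique because the two sign choices cancel.
Concretely: cosh(rapidity) = cosh(1) gives rapidity = ±1, and since rapidity/sinh(rapidity) is even the sign is immaterial: L = (rapidity/sinh(rapidity)) * <R>_2 = (1/sinh(1)) * <R>_2.
Answer: -e1 e2


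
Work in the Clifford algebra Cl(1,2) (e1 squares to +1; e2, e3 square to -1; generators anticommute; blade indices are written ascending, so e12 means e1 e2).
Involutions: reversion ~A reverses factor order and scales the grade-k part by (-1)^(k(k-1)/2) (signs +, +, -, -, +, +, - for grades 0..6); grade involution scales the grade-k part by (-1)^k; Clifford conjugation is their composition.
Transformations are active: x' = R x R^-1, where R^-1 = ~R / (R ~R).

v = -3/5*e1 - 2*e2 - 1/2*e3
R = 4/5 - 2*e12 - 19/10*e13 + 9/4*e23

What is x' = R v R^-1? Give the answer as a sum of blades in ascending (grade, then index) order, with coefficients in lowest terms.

~R = 4/5 + 2*e12 + 19/10*e13 - 9/4*e23, and R ~R = -763/400, so R^-1 = ~R / (-763/400).
R v = -543/100*e1 - 67/40*e2 - 151/25*e3 - 83/20*e123
Answer: 1629/109*e1 - 530/109*e2 + 15553/1090*e3


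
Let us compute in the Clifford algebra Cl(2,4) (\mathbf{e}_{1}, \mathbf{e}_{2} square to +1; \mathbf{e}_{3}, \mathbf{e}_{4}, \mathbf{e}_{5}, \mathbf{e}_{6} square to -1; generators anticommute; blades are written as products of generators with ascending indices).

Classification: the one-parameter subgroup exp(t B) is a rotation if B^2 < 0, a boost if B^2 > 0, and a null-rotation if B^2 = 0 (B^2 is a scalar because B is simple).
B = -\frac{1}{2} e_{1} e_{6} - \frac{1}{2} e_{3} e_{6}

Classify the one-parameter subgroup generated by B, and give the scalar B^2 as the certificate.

B^2 term by term: the squares give (-\frac{1}{2})^2*(e_{1} e_{6})^2 + (-\frac{1}{2})^2*(e_{3} e_{6})^2 = \frac{1}{4}*(+1) + \frac{1}{4}*(-1) = 0 (each basis 2-blade squares to minus the product of its generators' squares); cross terms between blades sharing an index anticommute and cancel. So B^2 = 0.
Answer: null-rotation, certificate B^2 = 0. The invariant at work: B^2 = 0 is unchanged by conjugation, hence its sign classifies the subgroup whatever basis B is written in.


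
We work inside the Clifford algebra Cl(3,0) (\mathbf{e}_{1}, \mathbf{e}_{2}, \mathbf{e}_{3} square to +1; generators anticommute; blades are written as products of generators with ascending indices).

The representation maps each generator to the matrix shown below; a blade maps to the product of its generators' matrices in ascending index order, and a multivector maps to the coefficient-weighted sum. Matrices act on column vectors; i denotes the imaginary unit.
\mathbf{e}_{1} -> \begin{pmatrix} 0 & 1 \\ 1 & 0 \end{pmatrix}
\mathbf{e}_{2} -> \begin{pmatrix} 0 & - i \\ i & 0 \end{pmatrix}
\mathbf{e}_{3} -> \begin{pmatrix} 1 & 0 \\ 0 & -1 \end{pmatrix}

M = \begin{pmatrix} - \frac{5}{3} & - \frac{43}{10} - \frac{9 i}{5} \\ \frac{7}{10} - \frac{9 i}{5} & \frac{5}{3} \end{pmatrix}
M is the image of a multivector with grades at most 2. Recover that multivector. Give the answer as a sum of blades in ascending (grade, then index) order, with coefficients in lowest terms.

Method: 1, rho(e_{1}), rho(e_{2}), rho(e_{3}) form a trace-orthogonal basis of the 2x2 complex matrices (tr(X Y) = 2 if X = Y, else 0), so M = m0*1 + m1*rho(e_{1}) + m2*rho(e_{2}) + m3*rho(e_{3}) with m0 = tr(M)/2 = 0, m1 = tr(M rho(e_{1}))/2 = - \frac{9}{5} - \frac{9 i}{5}, m2 = tr(M rho(e_{2}))/2 = - \frac{5 i}{2}, m3 = tr(M rho(e_{3}))/2 = - \frac{5}{3}.
Multiplying table entries, the bivector images are rho(e_{1} e_{2}) = i*rho(e_{3}), rho(e_{1} e_{3}) = -i*rho(e_{2}), rho(e_{2} e_{3}) = i*rho(e_{1}); with real blade coefficients the real parts of m0..m3 are the coefficients of 1, e_{1}, e_{2}, e_{3} and the imaginary parts give the bivectors (e_{2} e_{3}: Im m1, e_{1} e_{3}: -Im m2, e_{1} e_{2}: Im m3).
Answer: -\frac{9}{5} e_{1} - \frac{5}{3} e_{3} + \frac{5}{2} e_{1} e_{3} - \frac{9}{5} e_{2} e_{3}


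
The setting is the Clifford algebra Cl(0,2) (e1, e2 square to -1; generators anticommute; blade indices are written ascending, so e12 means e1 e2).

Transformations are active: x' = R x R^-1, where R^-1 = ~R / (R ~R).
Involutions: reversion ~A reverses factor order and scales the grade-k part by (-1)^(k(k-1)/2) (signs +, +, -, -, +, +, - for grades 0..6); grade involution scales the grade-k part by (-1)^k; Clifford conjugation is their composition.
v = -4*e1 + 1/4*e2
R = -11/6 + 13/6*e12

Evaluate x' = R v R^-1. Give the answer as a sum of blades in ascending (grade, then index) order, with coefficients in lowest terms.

~R = -11/6 - 13/6*e12, and R ~R = 145/18, so R^-1 = ~R / (145/18).
R v = 163/24*e1 - 73/8*e2
Answer: 527/580*e1 + 566/145*e2


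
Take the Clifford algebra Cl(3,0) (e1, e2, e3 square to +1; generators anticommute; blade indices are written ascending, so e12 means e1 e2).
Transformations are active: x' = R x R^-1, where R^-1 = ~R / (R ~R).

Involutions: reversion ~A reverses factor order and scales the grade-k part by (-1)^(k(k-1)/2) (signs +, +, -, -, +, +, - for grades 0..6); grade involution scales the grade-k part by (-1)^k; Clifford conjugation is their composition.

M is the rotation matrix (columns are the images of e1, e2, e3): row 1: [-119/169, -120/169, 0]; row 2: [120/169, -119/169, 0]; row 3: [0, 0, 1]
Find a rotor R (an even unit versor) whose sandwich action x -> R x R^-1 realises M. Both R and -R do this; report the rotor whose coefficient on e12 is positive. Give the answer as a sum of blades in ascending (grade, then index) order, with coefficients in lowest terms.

Method: write R = a + b12*e12 + b13*e13 + b23*e23 with a^2 + b12^2 + b13^2 + b23^2 = 1 (so R^-1 = ~R). Expanding the columns R e_j ~R gives tr M = 4a^2 - 1 and, from the antisymmetric part, M21 - M12 = -4a*b12, M13 - M31 = 4a*b13, M32 - M23 = -4a*b23.
Here tr M = -69/169, so a^2 = (1 + tr M)/4 = 25/169 and a = ±5/13. Taking a = 5/13: M21 - M12 = 240/169, M13 - M31 = 0, M32 - M23 = 0, giving b12 = -12/13, b13 = 0, b23 = 0, i.e. R = 5/13 - 12/13*e12.
Its e12 coefficient is negative, so report the other preimage -R.
Answer: -5/13 + 12/13*e12. Note: both R and -R realise this M (trace -69/169); the covering map identifies them, and the e12-coefficient sign is the tie-breaker.


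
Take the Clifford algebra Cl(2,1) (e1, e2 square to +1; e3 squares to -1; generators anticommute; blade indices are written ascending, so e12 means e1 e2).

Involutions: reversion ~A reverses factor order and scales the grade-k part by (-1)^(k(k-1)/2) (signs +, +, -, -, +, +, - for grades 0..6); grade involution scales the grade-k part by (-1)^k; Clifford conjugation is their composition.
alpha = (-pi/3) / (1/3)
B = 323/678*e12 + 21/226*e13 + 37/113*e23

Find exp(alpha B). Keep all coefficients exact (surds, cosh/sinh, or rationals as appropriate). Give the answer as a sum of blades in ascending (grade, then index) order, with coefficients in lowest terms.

B^2 term by term: the squares give (323/678)^2*(e12)^2 + (21/226)^2*(e13)^2 + (37/113)^2*(e23)^2 = 104329/459684*(-1) + 441/51076*(+1) + 1369/12769*(+1) = -1/9 (each basis 2-blade squares to minus the product of its generators' squares); cross terms between blades sharing an index anticommute and cancel. So B^2 = -1/9.
B^2 = -1/9 — circular case — the even/odd split gives cos and sin: l = 1/3, alpha*l = -pi/3, so exp(alpha B) = cos(-pi/3) + (sin(-pi/3)/(1/3))*B = 1/2 + (-3*sqrt(3)/2)*B.
Answer: 1/2 - 323*sqrt(3)/452*e12 - 63*sqrt(3)/452*e13 - 111*sqrt(3)/226*e23


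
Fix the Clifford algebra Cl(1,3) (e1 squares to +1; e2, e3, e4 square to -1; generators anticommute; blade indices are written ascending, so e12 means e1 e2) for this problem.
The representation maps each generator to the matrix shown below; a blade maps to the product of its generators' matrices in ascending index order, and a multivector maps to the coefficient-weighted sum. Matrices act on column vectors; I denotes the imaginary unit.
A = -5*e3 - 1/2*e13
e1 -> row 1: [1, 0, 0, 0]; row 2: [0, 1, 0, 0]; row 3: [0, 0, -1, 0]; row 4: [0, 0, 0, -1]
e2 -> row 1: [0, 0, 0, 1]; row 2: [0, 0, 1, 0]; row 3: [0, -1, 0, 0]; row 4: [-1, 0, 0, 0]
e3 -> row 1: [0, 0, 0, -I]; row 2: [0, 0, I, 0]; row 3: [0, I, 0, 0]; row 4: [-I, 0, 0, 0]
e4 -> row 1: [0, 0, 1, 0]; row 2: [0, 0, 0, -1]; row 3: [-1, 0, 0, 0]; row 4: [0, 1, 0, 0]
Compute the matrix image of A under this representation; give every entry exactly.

Bivector images (products of the table entries): rho(e13) = rho(e1)rho(e3) = row 1: [0, 0, 0, -I]; row 2: [0, 0, I, 0]; row 3: [0, -I, 0, 0]; row 4: [I, 0, 0, 0].
M = (-5)*rho(e3) + (-1/2)*rho(e13), summed entrywise:
Answer: row 1: [0, 0, 0, 11*I/2]; row 2: [0, 0, -11*I/2, 0]; row 3: [0, -9*I/2, 0, 0]; row 4: [9*I/2, 0, 0, 0]


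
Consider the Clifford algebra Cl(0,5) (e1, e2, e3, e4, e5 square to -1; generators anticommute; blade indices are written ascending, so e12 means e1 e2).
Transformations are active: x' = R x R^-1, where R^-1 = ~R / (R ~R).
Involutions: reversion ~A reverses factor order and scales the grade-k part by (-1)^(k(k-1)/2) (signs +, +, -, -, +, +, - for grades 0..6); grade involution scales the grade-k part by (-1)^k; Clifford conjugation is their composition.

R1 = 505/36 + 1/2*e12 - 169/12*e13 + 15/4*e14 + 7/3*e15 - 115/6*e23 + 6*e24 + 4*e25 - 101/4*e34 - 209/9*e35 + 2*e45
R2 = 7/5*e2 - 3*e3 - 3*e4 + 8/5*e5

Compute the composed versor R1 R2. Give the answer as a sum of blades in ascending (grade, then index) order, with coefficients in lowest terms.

Distribute over the terms of R2 (each basis-blade product reordered to ascending indices, repeated generators contracted through their squares):
R1 (7/5*e2) = -7/10*e1 + 707/36*e2 - 161/6*e3 + 42/5*e4 + 28/5*e5 + 1183/60*e123 - 21/4*e124 - 49/15*e125 - 707/20*e234 - 1463/45*e235 + 14/5*e245
R1 (-3*e3) = -169/4*e1 - 115/2*e2 - 505/12*e3 + 303/4*e4 + 209/3*e5 - 3/2*e123 + 45/4*e134 + 7*e135 + 18*e234 + 12*e235 - 6*e345
R1 (-3*e4) = 45/4*e1 + 18*e2 - 303/4*e3 - 505/12*e4 - 6*e5 - 3/2*e124 + 169/4*e134 + 7*e145 + 115/2*e234 + 12*e245 - 209/3*e345
R1 (8/5*e5) = -56/15*e1 - 32/5*e2 + 1672/45*e3 - 16/5*e4 + 202/9*e5 + 4/5*e125 - 338/15*e135 + 6*e145 - 92/3*e235 + 48/5*e245 - 202/5*e345
Summing the partial products and collecting blades:
Answer: -1063/30*e1 - 4727/180*e2 - 4838/45*e3 + 583/15*e4 + 4127/45*e5 + 1093/60*e123 - 27/4*e124 - 37/15*e125 + 107/2*e134 - 233/15*e135 + 13*e145 + 803/20*e234 - 2303/45*e235 + 122/5*e245 - 1741/15*e345


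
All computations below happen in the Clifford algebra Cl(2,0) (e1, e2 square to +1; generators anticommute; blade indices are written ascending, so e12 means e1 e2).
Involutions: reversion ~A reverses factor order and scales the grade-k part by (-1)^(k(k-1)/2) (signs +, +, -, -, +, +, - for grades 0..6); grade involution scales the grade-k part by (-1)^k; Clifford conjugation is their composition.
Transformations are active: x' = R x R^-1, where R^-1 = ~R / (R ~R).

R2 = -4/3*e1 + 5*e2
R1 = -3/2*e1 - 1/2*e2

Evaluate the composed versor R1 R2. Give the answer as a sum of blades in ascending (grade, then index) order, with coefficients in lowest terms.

Distribute over the terms of R1 (each basis-blade product reordered to ascending indices, repeated generators contracted through their squares):
(-3/2*e1) R2 = 2 - 15/2*e12
(-1/2*e2) R2 = -5/2 - 2/3*e12
Summing the partial products and collecting blades:
Answer: -1/2 - 49/6*e12


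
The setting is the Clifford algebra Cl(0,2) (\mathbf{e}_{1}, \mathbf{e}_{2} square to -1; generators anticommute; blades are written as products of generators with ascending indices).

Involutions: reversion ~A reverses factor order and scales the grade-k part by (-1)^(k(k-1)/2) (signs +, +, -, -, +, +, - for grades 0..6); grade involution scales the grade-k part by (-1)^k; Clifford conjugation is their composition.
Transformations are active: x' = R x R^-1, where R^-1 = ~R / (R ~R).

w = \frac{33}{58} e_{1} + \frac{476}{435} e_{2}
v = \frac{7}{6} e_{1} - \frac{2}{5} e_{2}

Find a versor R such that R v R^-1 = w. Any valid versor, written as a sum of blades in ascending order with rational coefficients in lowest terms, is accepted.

Here q(v) = q(w) = -\frac{1369}{900}; the classical choice R = v + w = \frac{151}{87} e_{1} + \frac{302}{435} e_{2} then realises v -> w under the sandwich.
Answer: \frac{151}{87} e_{1} + \frac{302}{435} e_{2}


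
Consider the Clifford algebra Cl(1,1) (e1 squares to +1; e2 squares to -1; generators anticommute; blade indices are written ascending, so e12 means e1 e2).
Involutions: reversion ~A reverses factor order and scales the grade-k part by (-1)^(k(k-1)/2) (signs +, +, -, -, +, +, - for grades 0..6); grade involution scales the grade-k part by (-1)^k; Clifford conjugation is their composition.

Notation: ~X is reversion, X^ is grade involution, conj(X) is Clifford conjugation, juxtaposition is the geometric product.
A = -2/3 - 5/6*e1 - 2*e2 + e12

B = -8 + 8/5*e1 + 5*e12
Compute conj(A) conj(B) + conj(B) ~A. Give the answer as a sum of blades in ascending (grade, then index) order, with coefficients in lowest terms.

first term: 9 - 78/5*e1 - 653/30*e2 + 218/15*e12
second term: 35/3 - 34/15*e1 + 403/30*e2 + 218/15*e12
Answer: 62/3 - 268/15*e1 - 25/3*e2 + 436/15*e12
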